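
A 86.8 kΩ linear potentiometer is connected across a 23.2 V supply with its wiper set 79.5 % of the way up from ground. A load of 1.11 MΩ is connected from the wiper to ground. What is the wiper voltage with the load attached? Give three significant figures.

V ≈ 18.2 V

The wiper splits the pot into (1−α)R = 17.79 kΩ above and αR = 69.01 kΩ below.
Lower section ‖ load = 64.97 kΩ.
V_wiper = 23.2 × 64.97/(17.79 + 64.97) = 18.2 V.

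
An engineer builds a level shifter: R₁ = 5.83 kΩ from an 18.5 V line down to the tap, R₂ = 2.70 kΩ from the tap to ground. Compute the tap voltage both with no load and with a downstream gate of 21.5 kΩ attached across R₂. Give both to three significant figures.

Open-circuit: V = 18.5 × 2.70/(5.83 + 2.70) = 5.86 V.
With the load, R₂ becomes R₂‖R_L = 2.399 kΩ, so V = 18.5 × 2.399/8.229 = 5.39 V.

Unloaded: 5.86 V; loaded: 5.39 V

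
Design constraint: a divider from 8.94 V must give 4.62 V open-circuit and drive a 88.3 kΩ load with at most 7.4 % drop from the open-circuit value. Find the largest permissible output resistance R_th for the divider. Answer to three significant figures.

R_th ≤ 7.06 kΩ

Loading drop = R_th/(R_th + R_L) ≤ 0.0740, so R_th ≤ R_L · ε/(1−ε) = 88.3 kΩ × 0.0740/0.9260 = 7.06 kΩ.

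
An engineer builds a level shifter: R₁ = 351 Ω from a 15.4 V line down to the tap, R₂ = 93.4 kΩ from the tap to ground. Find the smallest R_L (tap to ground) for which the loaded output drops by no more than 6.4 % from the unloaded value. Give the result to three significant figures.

Output resistance R_th = R₁‖R₂ = (351 × 93400)/93750 = 349.7 Ω.
The fractional drop is R_th/(R_th + R_L); requiring this ≤ 0.0640 gives R_L ≥ R_th(1/0.0640 − 1) = 349.7 × 14.62 = 5.11 kΩ.

R_L(min) ≈ 5.11 kΩ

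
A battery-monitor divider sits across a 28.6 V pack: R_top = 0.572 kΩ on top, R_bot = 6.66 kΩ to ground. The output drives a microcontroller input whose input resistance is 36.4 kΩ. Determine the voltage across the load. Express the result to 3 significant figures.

The load sits in parallel with R_bot: R_bot‖R_L = (6660 × 36400) / (6660 + 36400) = 5630 Ω.
V_out = 28.6 × 5630 / (572 + 5630) = 28.6 × 5630/6202 = 26.0 V.
(Unloaded it would have been 26.3 V.)

V_out ≈ 26.0 V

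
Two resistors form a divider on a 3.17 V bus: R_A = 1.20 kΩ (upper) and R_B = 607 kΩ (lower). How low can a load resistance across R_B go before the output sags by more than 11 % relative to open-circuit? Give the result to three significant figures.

R_L(min) ≈ 9.69 kΩ

Output resistance R_th = R_A‖R_B = (1.20 × 607)/608.2 = 1.198 kΩ.
The fractional drop is R_th/(R_th + R_L); requiring this ≤ 0.110 gives R_L ≥ R_th(1/0.110 − 1) = 1.198 × 8.091 = 9.69 kΩ.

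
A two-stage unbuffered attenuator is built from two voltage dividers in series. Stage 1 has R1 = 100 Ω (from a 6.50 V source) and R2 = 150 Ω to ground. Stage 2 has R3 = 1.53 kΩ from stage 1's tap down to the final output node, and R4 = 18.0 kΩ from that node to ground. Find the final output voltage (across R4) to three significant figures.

V_out ≈ 3.58 V

Stage 2 presents R3+R4 = 19530 Ω as a load on stage 1's tap.
Stage 1's lower leg becomes R2‖(R3+R4) = 148.9 Ω, so V_mid = 6.50 × 148.9/248.9 = 3.888 V.
Stage 2 is itself unloaded: V_out = V_mid × R4/(R3+R4) = 3.888 × 18000/19530 = 3.58 V.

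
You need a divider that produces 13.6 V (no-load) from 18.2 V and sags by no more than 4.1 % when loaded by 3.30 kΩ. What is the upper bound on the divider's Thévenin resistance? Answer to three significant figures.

Loading drop = R_th/(R_th + R_L) ≤ 0.0410, so R_th ≤ R_L · ε/(1−ε) = 3.30 kΩ × 0.0410/0.9590 = 141 Ω.

R_th ≤ 141 Ω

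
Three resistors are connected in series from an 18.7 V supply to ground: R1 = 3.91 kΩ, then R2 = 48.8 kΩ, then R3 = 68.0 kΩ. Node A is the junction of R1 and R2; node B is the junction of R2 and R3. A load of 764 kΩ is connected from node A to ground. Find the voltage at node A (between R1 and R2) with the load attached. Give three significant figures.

Below node A the series string R2+R3 = 116.8 kΩ sits in parallel with the 764 kΩ load: 101.3 kΩ.
V_A = 18.7 × 101.3/(3.91 + 101.3) = 18.0 V.

V ≈ 18.0 V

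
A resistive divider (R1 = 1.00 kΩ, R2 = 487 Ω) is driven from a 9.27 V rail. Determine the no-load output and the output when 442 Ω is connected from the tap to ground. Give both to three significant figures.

Open-circuit: V = 9.27 × 487/(1000 + 487) = 3.04 V.
With the load, R2 becomes R2‖R_L = 231.7 Ω, so V = 9.27 × 231.7/1232 = 1.74 V.

Unloaded: 3.04 V; loaded: 1.74 V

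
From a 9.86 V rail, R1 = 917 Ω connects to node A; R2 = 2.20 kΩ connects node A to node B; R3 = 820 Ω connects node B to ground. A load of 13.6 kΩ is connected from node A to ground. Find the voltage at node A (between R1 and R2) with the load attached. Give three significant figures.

V ≈ 7.19 V

Below node A the series string R2+R3 = 3020 Ω sits in parallel with the 13600 Ω load: 2471 Ω.
V_A = 9.86 × 2471/(917 + 2471) = 7.19 V.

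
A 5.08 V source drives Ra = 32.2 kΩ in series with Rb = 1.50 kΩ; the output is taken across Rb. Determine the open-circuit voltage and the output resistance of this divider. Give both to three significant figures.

V_th = 0.226 V, R_th = 1.43 kΩ

V_th is the open-circuit tap voltage: 5.08 × 1.50/(32.2 + 1.50) = 0.226 V.
With the supply zeroed, Ra and Rb appear in parallel from the tap: R_th = Ra‖Rb = (32.2 × 1.50)/33.70 = 1.43 kΩ.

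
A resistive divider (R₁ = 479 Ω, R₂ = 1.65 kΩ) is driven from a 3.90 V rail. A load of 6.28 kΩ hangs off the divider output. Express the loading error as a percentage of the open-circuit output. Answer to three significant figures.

The divider's output (Thévenin) resistance is R₁‖R₂ = 371.2 Ω.
Fractional drop under load = R_th/(R_th + R_L) = 371.2 / (371.2 + 6280) = 0.05581.
So the output falls by 5.58 %.

5.58 %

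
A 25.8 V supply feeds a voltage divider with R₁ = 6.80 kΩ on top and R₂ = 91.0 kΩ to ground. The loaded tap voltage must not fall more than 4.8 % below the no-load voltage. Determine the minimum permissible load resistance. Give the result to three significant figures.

R_L(min) ≈ 125 kΩ

Output resistance R_th = R₁‖R₂ = (6.80 × 91.0)/97.80 = 6.327 kΩ.
The fractional drop is R_th/(R_th + R_L); requiring this ≤ 0.0480 gives R_L ≥ R_th(1/0.0480 − 1) = 6.327 × 19.83 = 125 kΩ.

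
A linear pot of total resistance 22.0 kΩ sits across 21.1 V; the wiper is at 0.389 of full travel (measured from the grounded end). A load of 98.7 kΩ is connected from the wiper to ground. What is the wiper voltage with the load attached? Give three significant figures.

V ≈ 7.79 V

The wiper splits the pot into (1−α)R = 13.44 kΩ above and αR = 8.558 kΩ below.
Lower section ‖ load = 7.875 kΩ.
V_wiper = 21.1 × 7.875/(13.44 + 7.875) = 7.79 V.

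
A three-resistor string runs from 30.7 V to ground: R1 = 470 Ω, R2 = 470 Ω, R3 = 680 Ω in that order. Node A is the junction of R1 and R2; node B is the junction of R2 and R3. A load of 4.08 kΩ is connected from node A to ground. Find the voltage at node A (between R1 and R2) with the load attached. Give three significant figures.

Below node A the series string R2+R3 = 1150 Ω sits in parallel with the 4080 Ω load: 897.1 Ω.
V_A = 30.7 × 897.1/(470 + 897.1) = 20.1 V.

V ≈ 20.1 V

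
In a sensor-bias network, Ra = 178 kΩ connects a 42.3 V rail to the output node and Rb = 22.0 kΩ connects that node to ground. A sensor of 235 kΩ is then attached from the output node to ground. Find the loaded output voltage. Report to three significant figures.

V_out ≈ 4.30 V

The load sits in parallel with Rb: Rb‖R_L = (22.0 × 235) / (22.0 + 235) = 20.12 kΩ.
V_out = 42.3 × 20.12 / (178 + 20.12) = 42.3 × 20.12/198.1 = 4.30 V.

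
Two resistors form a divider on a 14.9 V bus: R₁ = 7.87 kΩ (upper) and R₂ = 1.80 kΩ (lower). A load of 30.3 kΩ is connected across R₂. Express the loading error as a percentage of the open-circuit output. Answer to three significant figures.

The divider's output (Thévenin) resistance is R₁‖R₂ = 1.465 kΩ.
Fractional drop under load = R_th/(R_th + R_L) = 1.465 / (1.465 + 30.3) = 0.04612.
So the output falls by 4.61 %.

4.61 %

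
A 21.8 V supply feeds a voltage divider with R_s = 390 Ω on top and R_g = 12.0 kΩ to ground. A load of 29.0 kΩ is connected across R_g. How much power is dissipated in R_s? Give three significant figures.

Total resistance from the source is R_s + (R_g‖R_L) = 8878 Ω, so I = 21.8/8878 Ω = 2.456 mA.
P = I²·R_s = (2.456 mA)² × 390 Ω = 2.35 mW.

P ≈ 2.35 mW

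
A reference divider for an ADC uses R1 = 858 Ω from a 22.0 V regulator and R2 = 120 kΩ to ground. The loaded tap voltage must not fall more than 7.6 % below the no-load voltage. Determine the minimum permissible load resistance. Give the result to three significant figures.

Output resistance R_th = R1‖R2 = (858 × 120000)/120900 = 851.9 Ω.
The fractional drop is R_th/(R_th + R_L); requiring this ≤ 0.0760 gives R_L ≥ R_th(1/0.0760 − 1) = 851.9 × 12.16 = 10.4 kΩ.

R_L(min) ≈ 10.4 kΩ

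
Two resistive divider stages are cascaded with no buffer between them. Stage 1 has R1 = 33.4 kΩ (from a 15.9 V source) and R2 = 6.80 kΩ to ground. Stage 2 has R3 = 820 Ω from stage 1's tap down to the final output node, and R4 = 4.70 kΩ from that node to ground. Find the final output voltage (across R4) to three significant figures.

Stage 2 presents R3+R4 = 5520 Ω as a load on stage 1's tap.
Stage 1's lower leg becomes R2‖(R3+R4) = 3047 Ω, so V_mid = 15.9 × 3047/36450 = 1.329 V.
Stage 2 is itself unloaded: V_out = V_mid × R4/(R3+R4) = 1.329 × 4700/5520 = 1.13 V.

V_out ≈ 1.13 V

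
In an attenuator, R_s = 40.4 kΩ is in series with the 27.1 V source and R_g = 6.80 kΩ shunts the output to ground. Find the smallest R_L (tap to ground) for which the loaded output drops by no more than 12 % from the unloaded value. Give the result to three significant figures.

R_L(min) ≈ 42.7 kΩ

Output resistance R_th = R_s‖R_g = (40.4 × 6.80)/47.20 = 5.820 kΩ.
The fractional drop is R_th/(R_th + R_L); requiring this ≤ 0.120 gives R_L ≥ R_th(1/0.120 − 1) = 5.820 × 7.333 = 42.7 kΩ.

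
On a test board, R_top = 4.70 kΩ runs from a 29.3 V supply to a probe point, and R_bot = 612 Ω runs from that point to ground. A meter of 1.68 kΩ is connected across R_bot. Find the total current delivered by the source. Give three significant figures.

R_bot‖R_L = 448.6 Ω, so the source sees R_top + R_bot‖R_L = 5149 Ω.
I = 29.3 V / 5149 Ω = 5.69 mA.

I ≈ 5.69 mA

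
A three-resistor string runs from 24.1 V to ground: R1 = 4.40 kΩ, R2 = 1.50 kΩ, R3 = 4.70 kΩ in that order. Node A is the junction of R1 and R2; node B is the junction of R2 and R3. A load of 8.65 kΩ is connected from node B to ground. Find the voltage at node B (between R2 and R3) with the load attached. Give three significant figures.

At node B, R3 is in parallel with the load: R3‖R_L = 3.045 kΩ.
Below node A the resistance is R2 + (R3‖R_L) = 4.545 kΩ, so V_A = 24.1 × 4.545/8.945 = 12.25 V.
Then V_B = V_A × (R3‖R_L)/(R2 + R3‖R_L) = 12.25 × 3.045/4.545 = 8.20 V.

V ≈ 8.20 V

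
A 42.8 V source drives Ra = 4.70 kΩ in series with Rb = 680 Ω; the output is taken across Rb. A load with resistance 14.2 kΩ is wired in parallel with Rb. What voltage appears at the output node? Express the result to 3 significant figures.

V_out ≈ 5.19 V

The load sits in parallel with Rb: Rb‖R_L = (680 × 14200) / (680 + 14200) = 648.9 Ω.
V_out = 42.8 × 648.9 / (4700 + 648.9) = 42.8 × 648.9/5349 = 5.19 V.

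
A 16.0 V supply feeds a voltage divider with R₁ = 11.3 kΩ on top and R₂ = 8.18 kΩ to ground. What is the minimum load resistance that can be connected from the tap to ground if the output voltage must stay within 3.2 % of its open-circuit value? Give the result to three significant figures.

Output resistance R_th = R₁‖R₂ = (11.3 × 8.18)/19.48 = 4.745 kΩ.
The fractional drop is R_th/(R_th + R_L); requiring this ≤ 0.0320 gives R_L ≥ R_th(1/0.0320 − 1) = 4.745 × 30.25 = 144 kΩ.

R_L(min) ≈ 144 kΩ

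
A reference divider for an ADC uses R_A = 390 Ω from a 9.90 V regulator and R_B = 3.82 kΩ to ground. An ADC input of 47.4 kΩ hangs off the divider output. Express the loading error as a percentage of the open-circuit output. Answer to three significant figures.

0.741 %

The divider's output (Thévenin) resistance is R_A‖R_B = 353.9 Ω.
Fractional drop under load = R_th/(R_th + R_L) = 353.9 / (353.9 + 47400) = 0.007410.
So the output falls by 0.741 %.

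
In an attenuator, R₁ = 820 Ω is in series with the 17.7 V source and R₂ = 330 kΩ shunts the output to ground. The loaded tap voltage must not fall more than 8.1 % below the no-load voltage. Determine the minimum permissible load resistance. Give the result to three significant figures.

R_L(min) ≈ 9.28 kΩ

Output resistance R_th = R₁‖R₂ = (820 × 330000)/330800 = 818.0 Ω.
The fractional drop is R_th/(R_th + R_L); requiring this ≤ 0.0810 gives R_L ≥ R_th(1/0.0810 − 1) = 818.0 × 11.35 = 9.28 kΩ.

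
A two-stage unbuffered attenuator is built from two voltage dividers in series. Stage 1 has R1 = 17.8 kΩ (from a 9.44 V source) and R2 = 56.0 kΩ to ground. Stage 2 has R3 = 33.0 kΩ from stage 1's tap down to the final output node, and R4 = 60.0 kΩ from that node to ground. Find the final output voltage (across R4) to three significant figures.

Stage 2 presents R3+R4 = 93.00 kΩ as a load on stage 1's tap.
Stage 1's lower leg becomes R2‖(R3+R4) = 34.95 kΩ, so V_mid = 9.44 × 34.95/52.75 = 6.255 V.
Stage 2 is itself unloaded: V_out = V_mid × R4/(R3+R4) = 6.255 × 60.0/93.00 = 4.04 V.

V_out ≈ 4.04 V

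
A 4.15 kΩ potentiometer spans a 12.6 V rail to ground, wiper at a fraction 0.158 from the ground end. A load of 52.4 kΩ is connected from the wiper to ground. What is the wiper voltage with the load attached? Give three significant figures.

The wiper splits the pot into (1−α)R = 3494 Ω above and αR = 655.7 Ω below.
Lower section ‖ load = 647.6 Ω.
V_wiper = 12.6 × 647.6/(3494 + 647.6) = 1.97 V.

V ≈ 1.97 V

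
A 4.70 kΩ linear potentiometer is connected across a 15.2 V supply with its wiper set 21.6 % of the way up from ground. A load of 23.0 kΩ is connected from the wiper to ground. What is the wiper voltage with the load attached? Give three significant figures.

The wiper splits the pot into (1−α)R = 3.685 kΩ above and αR = 1.015 kΩ below.
Lower section ‖ load = 0.9723 kΩ.
V_wiper = 15.2 × 0.9723/(3.685 + 0.9723) = 3.17 V.

V ≈ 3.17 V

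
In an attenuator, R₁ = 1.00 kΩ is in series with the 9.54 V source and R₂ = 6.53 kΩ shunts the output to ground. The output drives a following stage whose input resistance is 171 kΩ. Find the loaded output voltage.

V_out ≈ 8.23 V

The load sits in parallel with R₂: R₂‖R_L = (6.53 × 171) / (6.53 + 171) = 6.290 kΩ.
V_out = 9.54 × 6.290 / (1.00 + 6.290) = 9.54 × 6.290/7.290 = 8.23 V.
(Unloaded it would have been 8.27 V.)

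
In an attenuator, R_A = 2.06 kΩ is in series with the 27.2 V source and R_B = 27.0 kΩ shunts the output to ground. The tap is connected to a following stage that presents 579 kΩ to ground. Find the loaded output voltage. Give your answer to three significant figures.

V_out ≈ 25.2 V

The load sits in parallel with R_B: R_B‖R_L = (27.0 × 579) / (27.0 + 579) = 25.80 kΩ.
V_out = 27.2 × 25.80 / (2.06 + 25.80) = 27.2 × 25.80/27.86 = 25.2 V.
(Unloaded it would have been 25.3 V.)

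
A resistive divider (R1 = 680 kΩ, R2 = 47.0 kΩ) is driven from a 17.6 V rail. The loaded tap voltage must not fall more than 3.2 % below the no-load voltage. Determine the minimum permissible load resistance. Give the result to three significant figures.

R_L(min) ≈ 1.33 MΩ

Output resistance R_th = R1‖R2 = (680 × 47.0)/727.0 = 43.96 kΩ.
The fractional drop is R_th/(R_th + R_L); requiring this ≤ 0.0320 gives R_L ≥ R_th(1/0.0320 − 1) = 43.96 × 30.25 = 1.33 MΩ.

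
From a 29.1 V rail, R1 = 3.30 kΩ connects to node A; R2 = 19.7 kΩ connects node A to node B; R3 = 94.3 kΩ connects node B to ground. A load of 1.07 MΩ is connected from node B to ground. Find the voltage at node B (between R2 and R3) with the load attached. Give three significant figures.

At node B, R3 is in parallel with the load: R3‖R_L = 86.66 kΩ.
Below node A the resistance is R2 + (R3‖R_L) = 106.4 kΩ, so V_A = 29.1 × 106.4/109.7 = 28.22 V.
Then V_B = V_A × (R3‖R_L)/(R2 + R3‖R_L) = 28.22 × 86.66/106.4 = 23.0 V.

V ≈ 23.0 V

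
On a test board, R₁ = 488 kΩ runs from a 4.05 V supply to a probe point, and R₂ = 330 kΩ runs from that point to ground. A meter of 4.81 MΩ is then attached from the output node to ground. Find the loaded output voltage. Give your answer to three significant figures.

V_out ≈ 1.57 V

The load sits in parallel with R₂: R₂‖R_L = (330 × 4810) / (330 + 4810) = 308.8 kΩ.
V_out = 4.05 × 308.8 / (488 + 308.8) = 4.05 × 308.8/796.8 = 1.57 V.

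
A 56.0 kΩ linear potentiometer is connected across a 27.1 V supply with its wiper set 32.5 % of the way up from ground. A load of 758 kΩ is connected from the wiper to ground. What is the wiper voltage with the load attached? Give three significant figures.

The wiper splits the pot into (1−α)R = 37.80 kΩ above and αR = 18.20 kΩ below.
Lower section ‖ load = 17.77 kΩ.
V_wiper = 27.1 × 17.77/(37.80 + 17.77) = 8.67 V.

V ≈ 8.67 V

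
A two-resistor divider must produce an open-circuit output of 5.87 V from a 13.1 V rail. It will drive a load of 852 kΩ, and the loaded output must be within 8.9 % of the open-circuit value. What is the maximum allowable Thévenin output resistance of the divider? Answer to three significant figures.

Loading drop = R_th/(R_th + R_L) ≤ 0.0890, so R_th ≤ R_L · ε/(1−ε) = 852 kΩ × 0.0890/0.9110 = 83.2 kΩ.
(Any R1, R2 with R2/(R1+R2) = 0.448 and R1‖R2 ≤ 83.2 kΩ will meet the spec.)

R_th ≤ 83.2 kΩ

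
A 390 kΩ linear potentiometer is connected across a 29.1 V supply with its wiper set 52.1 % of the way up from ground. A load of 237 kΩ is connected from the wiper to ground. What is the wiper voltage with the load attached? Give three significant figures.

The wiper splits the pot into (1−α)R = 186.8 kΩ above and αR = 203.2 kΩ below.
Lower section ‖ load = 109.4 kΩ.
V_wiper = 29.1 × 109.4/(186.8 + 109.4) = 10.7 V.

V ≈ 10.7 V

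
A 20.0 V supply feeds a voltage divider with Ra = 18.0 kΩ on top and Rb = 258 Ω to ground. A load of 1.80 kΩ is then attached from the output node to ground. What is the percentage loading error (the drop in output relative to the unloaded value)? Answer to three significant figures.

12.4 %

The divider's output (Thévenin) resistance is Ra‖Rb = 254.4 Ω.
Fractional drop under load = R_th/(R_th + R_L) = 254.4 / (254.4 + 1800) = 0.1238.
So the output falls by 12.4 %.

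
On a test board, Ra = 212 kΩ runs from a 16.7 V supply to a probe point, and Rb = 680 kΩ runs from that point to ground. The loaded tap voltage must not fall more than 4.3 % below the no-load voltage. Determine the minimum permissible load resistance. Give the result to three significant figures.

Output resistance R_th = Ra‖Rb = (212 × 680)/892.0 = 161.6 kΩ.
The fractional drop is R_th/(R_th + R_L); requiring this ≤ 0.0430 gives R_L ≥ R_th(1/0.0430 − 1) = 161.6 × 22.26 = 3.60 MΩ.

R_L(min) ≈ 3.60 MΩ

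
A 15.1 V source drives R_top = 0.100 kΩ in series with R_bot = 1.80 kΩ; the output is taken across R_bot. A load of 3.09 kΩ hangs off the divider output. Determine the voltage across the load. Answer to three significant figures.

The load sits in parallel with R_bot: R_bot‖R_L = (1800 × 3090) / (1800 + 3090) = 1137 Ω.
V_out = 15.1 × 1137 / (100 + 1137) = 15.1 × 1137/1237 = 13.9 V.

V_out ≈ 13.9 V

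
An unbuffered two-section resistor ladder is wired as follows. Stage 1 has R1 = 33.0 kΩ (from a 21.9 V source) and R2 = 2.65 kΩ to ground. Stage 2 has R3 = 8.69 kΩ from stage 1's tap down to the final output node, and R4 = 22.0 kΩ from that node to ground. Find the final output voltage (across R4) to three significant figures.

V_out ≈ 1.08 V

Stage 2 presents R3+R4 = 30.69 kΩ as a load on stage 1's tap.
Stage 1's lower leg becomes R2‖(R3+R4) = 2.439 kΩ, so V_mid = 21.9 × 2.439/35.44 = 1.507 V.
Stage 2 is itself unloaded: V_out = V_mid × R4/(R3+R4) = 1.507 × 22.0/30.69 = 1.08 V.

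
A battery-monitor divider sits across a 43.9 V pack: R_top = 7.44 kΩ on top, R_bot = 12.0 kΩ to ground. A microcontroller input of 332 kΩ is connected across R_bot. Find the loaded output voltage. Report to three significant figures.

The load sits in parallel with R_bot: R_bot‖R_L = (12.0 × 332) / (12.0 + 332) = 11.58 kΩ.
V_out = 43.9 × 11.58 / (7.44 + 11.58) = 43.9 × 11.58/19.02 = 26.7 V.

V_out ≈ 26.7 V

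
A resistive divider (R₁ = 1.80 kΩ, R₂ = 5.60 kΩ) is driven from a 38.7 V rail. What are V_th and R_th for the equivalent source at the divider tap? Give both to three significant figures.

V_th = 29.3 V, R_th = 1.36 kΩ

V_th is the open-circuit tap voltage: 38.7 × 5.60/(1.80 + 5.60) = 29.3 V.
With the supply zeroed, R₁ and R₂ appear in parallel from the tap: R_th = R₁‖R₂ = (1.80 × 5.60)/7.400 = 1.36 kΩ.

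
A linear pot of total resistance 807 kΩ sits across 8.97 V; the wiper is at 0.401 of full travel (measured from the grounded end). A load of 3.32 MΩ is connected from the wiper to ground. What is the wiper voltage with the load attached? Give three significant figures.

The wiper splits the pot into (1−α)R = 483.4 kΩ above and αR = 323.6 kΩ below.
Lower section ‖ load = 294.9 kΩ.
V_wiper = 8.97 × 294.9/(483.4 + 294.9) = 3.40 V.

V ≈ 3.40 V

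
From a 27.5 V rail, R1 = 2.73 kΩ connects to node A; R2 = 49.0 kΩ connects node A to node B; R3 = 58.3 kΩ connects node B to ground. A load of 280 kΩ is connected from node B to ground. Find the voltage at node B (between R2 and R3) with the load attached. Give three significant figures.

At node B, R3 is in parallel with the load: R3‖R_L = 48.25 kΩ.
Below node A the resistance is R2 + (R3‖R_L) = 97.25 kΩ, so V_A = 27.5 × 97.25/99.98 = 26.75 V.
Then V_B = V_A × (R3‖R_L)/(R2 + R3‖R_L) = 26.75 × 48.25/97.25 = 13.3 V.

V ≈ 13.3 V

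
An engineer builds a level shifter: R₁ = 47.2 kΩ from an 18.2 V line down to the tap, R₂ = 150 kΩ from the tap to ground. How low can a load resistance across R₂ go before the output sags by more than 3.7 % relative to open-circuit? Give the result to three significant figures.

Output resistance R_th = R₁‖R₂ = (47.2 × 150)/197.2 = 35.90 kΩ.
The fractional drop is R_th/(R_th + R_L); requiring this ≤ 0.0370 gives R_L ≥ R_th(1/0.0370 − 1) = 35.90 × 26.03 = 934 kΩ.

R_L(min) ≈ 934 kΩ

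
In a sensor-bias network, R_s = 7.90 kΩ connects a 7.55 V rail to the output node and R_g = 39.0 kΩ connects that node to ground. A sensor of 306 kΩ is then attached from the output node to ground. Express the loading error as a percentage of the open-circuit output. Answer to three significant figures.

2.10 %

The divider's output (Thévenin) resistance is R_s‖R_g = 6.569 kΩ.
Fractional drop under load = R_th/(R_th + R_L) = 6.569 / (6.569 + 306) = 0.02102.
So the output falls by 2.10 %.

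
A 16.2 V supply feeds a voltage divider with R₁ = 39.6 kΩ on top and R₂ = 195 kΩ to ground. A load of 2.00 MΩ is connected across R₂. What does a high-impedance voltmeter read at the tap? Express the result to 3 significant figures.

V_out ≈ 13.2 V

The load sits in parallel with R₂: R₂‖R_L = (195 × 2000) / (195 + 2000) = 177.7 kΩ.
V_out = 16.2 × 177.7 / (39.6 + 177.7) = 16.2 × 177.7/217.3 = 13.2 V.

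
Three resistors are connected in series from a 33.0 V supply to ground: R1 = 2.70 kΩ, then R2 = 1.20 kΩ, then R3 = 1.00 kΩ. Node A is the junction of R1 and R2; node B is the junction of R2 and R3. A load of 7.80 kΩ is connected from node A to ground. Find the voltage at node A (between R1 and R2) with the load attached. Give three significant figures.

V ≈ 12.8 V

Below node A the series string R2+R3 = 2.200 kΩ sits in parallel with the 7.80 kΩ load: 1.716 kΩ.
V_A = 33.0 × 1.716/(2.70 + 1.716) = 12.8 V.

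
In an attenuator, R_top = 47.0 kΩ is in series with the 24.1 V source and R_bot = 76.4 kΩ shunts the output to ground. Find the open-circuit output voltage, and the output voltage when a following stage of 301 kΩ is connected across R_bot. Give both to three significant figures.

Open-circuit: V = 24.1 × 76.4/(47.0 + 76.4) = 14.9 V.
With the load, R_bot becomes R_bot‖R_L = 60.93 kΩ, so V = 24.1 × 60.93/107.9 = 13.6 V.

Unloaded: 14.9 V; loaded: 13.6 V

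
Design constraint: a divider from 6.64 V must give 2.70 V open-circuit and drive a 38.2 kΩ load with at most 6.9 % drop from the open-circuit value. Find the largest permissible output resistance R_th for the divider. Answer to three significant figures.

Loading drop = R_th/(R_th + R_L) ≤ 0.0690, so R_th ≤ R_L · ε/(1−ε) = 38.2 kΩ × 0.0690/0.9310 = 2.83 kΩ.

R_th ≤ 2.83 kΩ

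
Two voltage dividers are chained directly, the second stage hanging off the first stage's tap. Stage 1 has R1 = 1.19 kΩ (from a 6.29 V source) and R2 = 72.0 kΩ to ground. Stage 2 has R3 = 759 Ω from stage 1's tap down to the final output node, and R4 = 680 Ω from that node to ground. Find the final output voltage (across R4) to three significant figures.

V_out ≈ 1.61 V

Stage 2 presents R3+R4 = 1439 Ω as a load on stage 1's tap.
Stage 1's lower leg becomes R2‖(R3+R4) = 1411 Ω, so V_mid = 6.29 × 1411/2601 = 3.412 V.
Stage 2 is itself unloaded: V_out = V_mid × R4/(R3+R4) = 3.412 × 680/1439 = 1.61 V.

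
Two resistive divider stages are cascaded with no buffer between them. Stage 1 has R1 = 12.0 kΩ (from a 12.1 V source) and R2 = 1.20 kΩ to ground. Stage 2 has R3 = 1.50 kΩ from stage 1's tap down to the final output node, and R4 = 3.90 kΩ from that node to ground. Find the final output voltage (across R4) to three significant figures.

V_out ≈ 0.661 V

Stage 2 presents R3+R4 = 5.400 kΩ as a load on stage 1's tap.
Stage 1's lower leg becomes R2‖(R3+R4) = 0.9818 kΩ, so V_mid = 12.1 × 0.9818/12.98 = 0.9151 V.
Stage 2 is itself unloaded: V_out = V_mid × R4/(R3+R4) = 0.9151 × 3.90/5.400 = 0.661 V.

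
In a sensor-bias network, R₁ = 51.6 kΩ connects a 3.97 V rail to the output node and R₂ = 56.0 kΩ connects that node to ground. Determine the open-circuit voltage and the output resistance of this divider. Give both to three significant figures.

V_th is the open-circuit tap voltage: 3.97 × 56.0/(51.6 + 56.0) = 2.07 V.
With the supply zeroed, R₁ and R₂ appear in parallel from the tap: R_th = R₁‖R₂ = (51.6 × 56.0)/107.6 = 26.9 kΩ.

V_th = 2.07 V, R_th = 26.9 kΩ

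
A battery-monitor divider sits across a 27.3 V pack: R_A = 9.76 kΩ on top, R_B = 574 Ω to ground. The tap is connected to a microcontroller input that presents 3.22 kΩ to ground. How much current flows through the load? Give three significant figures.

I_L ≈ 0.403 mA

R_B‖R_L = 487.2 Ω; V_out = 27.3 × 487.2/10250 = 1.298 V.
I_L = V_out / R_L = 1.298 / 3.22 kΩ = 0.403 mA.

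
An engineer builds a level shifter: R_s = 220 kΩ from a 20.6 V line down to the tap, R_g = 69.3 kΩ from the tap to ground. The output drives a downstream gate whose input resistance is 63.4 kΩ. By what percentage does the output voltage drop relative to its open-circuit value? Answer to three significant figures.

45.4 %

Unloaded V = 20.6 × 69.3/289.3 = 4.935 V.
Loaded: R_g‖R_L = 33.11 kΩ, giving V = 20.6 × 33.11/253.1 = 2.695 V.
Drop = (4.935 − 2.695) / 4.935 = 45.4 %.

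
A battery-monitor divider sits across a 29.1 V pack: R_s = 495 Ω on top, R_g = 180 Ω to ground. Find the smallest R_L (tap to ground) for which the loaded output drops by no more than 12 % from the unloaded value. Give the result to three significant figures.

Output resistance R_th = R_s‖R_g = (495 × 180)/675.0 = 132.0 Ω.
The fractional drop is R_th/(R_th + R_L); requiring this ≤ 0.120 gives R_L ≥ R_th(1/0.120 − 1) = 132.0 × 7.333 = 968 Ω.

R_L(min) ≈ 968 Ω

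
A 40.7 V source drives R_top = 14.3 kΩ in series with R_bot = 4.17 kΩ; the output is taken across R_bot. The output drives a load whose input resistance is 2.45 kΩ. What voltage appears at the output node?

The load sits in parallel with R_bot: R_bot‖R_L = (4.17 × 2.45) / (4.17 + 2.45) = 1.543 kΩ.
V_out = 40.7 × 1.543 / (14.3 + 1.543) = 40.7 × 1.543/15.84 = 3.96 V.

V_out ≈ 3.96 V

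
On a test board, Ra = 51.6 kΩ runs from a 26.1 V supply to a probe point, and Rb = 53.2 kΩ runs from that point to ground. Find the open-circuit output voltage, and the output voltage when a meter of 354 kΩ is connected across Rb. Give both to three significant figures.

Unloaded: 13.2 V; loaded: 12.3 V

Open-circuit: V = 26.1 × 53.2/(51.6 + 53.2) = 13.2 V.
With the load, Rb becomes Rb‖R_L = 46.25 kΩ, so V = 26.1 × 46.25/97.85 = 12.3 V.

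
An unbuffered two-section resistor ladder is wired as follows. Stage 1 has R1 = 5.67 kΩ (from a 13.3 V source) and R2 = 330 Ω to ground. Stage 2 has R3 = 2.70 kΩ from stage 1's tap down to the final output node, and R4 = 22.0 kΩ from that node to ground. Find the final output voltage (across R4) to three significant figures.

Stage 2 presents R3+R4 = 24700 Ω as a load on stage 1's tap.
Stage 1's lower leg becomes R2‖(R3+R4) = 325.6 Ω, so V_mid = 13.3 × 325.6/5996 = 0.7224 V.
Stage 2 is itself unloaded: V_out = V_mid × R4/(R3+R4) = 0.7224 × 22000/24700 = 0.643 V.

V_out ≈ 0.643 V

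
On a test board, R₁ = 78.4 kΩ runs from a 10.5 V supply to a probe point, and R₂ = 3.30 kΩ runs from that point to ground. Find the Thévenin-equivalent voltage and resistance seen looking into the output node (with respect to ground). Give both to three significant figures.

V_th = 0.424 V, R_th = 3.17 kΩ

V_th is the open-circuit tap voltage: 10.5 × 3.30/(78.4 + 3.30) = 0.424 V.
With the supply zeroed, R₁ and R₂ appear in parallel from the tap: R_th = R₁‖R₂ = (78.4 × 3.30)/81.70 = 3.17 kΩ.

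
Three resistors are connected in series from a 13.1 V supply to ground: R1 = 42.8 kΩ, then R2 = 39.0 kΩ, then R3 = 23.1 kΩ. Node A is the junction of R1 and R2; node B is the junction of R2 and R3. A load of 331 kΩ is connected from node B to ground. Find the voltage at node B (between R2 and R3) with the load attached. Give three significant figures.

V ≈ 2.74 V

At node B, R3 is in parallel with the load: R3‖R_L = 21.59 kΩ.
Below node A the resistance is R2 + (R3‖R_L) = 60.59 kΩ, so V_A = 13.1 × 60.59/103.4 = 7.677 V.
Then V_B = V_A × (R3‖R_L)/(R2 + R3‖R_L) = 7.677 × 21.59/60.59 = 2.74 V.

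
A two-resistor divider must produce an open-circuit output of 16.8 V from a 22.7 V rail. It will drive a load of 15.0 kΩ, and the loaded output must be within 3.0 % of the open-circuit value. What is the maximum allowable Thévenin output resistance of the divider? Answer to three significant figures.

R_th ≤ 464 Ω

Loading drop = R_th/(R_th + R_L) ≤ 0.0300, so R_th ≤ R_L · ε/(1−ε) = 15.0 kΩ × 0.0300/0.9700 = 464 Ω.
(Any R1, R2 with R2/(R1+R2) = 0.740 and R1‖R2 ≤ 464 Ω will meet the spec.)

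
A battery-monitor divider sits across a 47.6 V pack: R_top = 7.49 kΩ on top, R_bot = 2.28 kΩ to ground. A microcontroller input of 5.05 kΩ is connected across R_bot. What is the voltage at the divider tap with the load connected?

V_out ≈ 8.25 V

The load sits in parallel with R_bot: R_bot‖R_L = (2.28 × 5.05) / (2.28 + 5.05) = 1.571 kΩ.
V_out = 47.6 × 1.571 / (7.49 + 1.571) = 47.6 × 1.571/9.061 = 8.25 V.
(Unloaded it would have been 11.1 V.)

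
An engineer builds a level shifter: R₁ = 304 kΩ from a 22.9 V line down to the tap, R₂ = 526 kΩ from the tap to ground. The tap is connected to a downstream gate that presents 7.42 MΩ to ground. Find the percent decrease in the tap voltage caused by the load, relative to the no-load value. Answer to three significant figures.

2.53 %

The divider's output (Thévenin) resistance is R₁‖R₂ = 192.7 kΩ.
Fractional drop under load = R_th/(R_th + R_L) = 192.7 / (192.7 + 7420) = 0.02531.
So the output falls by 2.53 %.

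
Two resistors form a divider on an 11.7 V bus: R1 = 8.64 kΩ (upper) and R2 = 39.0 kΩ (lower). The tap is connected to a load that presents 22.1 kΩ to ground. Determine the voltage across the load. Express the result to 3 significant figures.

The load sits in parallel with R2: R2‖R_L = (39.0 × 22.1) / (39.0 + 22.1) = 14.11 kΩ.
V_out = 11.7 × 14.11 / (8.64 + 14.11) = 11.7 × 14.11/22.75 = 7.26 V.

V_out ≈ 7.26 V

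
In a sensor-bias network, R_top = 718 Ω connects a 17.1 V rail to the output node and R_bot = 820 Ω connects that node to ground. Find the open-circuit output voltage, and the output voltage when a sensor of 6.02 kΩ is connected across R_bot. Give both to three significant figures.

Unloaded: 9.12 V; loaded: 8.57 V

Open-circuit: V = 17.1 × 820/(718 + 820) = 9.12 V.
With the load, R_bot becomes R_bot‖R_L = 721.7 Ω, so V = 17.1 × 721.7/1440 = 8.57 V.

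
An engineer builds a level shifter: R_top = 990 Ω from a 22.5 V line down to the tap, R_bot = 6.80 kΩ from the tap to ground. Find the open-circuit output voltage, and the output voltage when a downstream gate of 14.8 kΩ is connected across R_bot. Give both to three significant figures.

Open-circuit: V = 22.5 × 6800/(990 + 6800) = 19.6 V.
With the load, R_bot becomes R_bot‖R_L = 4659 Ω, so V = 22.5 × 4659/5649 = 18.6 V.

Unloaded: 19.6 V; loaded: 18.6 V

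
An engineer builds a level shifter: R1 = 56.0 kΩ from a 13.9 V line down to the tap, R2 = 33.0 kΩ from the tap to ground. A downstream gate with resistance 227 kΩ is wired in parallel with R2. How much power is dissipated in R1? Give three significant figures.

P ≈ 1.50 mW

Total resistance from the source is R1 + (R2‖R_L) = 84.81 kΩ, so I = 13.9/84.81 kΩ = 0.1639 mA.
P = I²·R1 = (0.1639 mA)² × 56.0 kΩ = 1.50 mW.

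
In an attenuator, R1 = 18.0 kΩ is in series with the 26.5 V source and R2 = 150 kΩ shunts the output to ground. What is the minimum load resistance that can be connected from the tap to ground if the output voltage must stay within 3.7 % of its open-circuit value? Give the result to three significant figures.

R_L(min) ≈ 418 kΩ

Output resistance R_th = R1‖R2 = (18.0 × 150)/168.0 = 16.07 kΩ.
The fractional drop is R_th/(R_th + R_L); requiring this ≤ 0.0370 gives R_L ≥ R_th(1/0.0370 − 1) = 16.07 × 26.03 = 418 kΩ.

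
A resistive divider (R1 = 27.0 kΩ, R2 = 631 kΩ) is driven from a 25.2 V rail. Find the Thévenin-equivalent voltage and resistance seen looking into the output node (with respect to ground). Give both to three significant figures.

V_th is the open-circuit tap voltage: 25.2 × 631/(27.0 + 631) = 24.2 V.
With the supply zeroed, R1 and R2 appear in parallel from the tap: R_th = R1‖R2 = (27.0 × 631)/658.0 = 25.9 kΩ.

V_th = 24.2 V, R_th = 25.9 kΩ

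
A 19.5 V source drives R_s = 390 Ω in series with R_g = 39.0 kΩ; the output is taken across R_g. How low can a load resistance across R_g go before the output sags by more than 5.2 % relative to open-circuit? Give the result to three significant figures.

Output resistance R_th = R_s‖R_g = (390 × 39000)/39390 = 386.1 Ω.
The fractional drop is R_th/(R_th + R_L); requiring this ≤ 0.0520 gives R_L ≥ R_th(1/0.0520 − 1) = 386.1 × 18.23 = 7.04 kΩ.

R_L(min) ≈ 7.04 kΩ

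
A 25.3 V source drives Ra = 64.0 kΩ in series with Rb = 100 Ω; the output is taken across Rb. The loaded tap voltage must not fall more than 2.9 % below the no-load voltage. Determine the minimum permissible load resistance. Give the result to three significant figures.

Output resistance R_th = Ra‖Rb = (64000 × 100)/64100 = 99.84 Ω.
The fractional drop is R_th/(R_th + R_L); requiring this ≤ 0.0290 gives R_L ≥ R_th(1/0.0290 − 1) = 99.84 × 33.48 = 3.34 kΩ.

R_L(min) ≈ 3.34 kΩ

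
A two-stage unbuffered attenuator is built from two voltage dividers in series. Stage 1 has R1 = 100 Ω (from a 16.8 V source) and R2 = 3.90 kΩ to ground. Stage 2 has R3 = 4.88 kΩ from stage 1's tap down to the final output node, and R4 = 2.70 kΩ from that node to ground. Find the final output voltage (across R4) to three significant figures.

V_out ≈ 5.76 V

Stage 2 presents R3+R4 = 7580 Ω as a load on stage 1's tap.
Stage 1's lower leg becomes R2‖(R3+R4) = 2575 Ω, so V_mid = 16.8 × 2575/2675 = 16.17 V.
Stage 2 is itself unloaded: V_out = V_mid × R4/(R3+R4) = 16.17 × 2700/7580 = 5.76 V.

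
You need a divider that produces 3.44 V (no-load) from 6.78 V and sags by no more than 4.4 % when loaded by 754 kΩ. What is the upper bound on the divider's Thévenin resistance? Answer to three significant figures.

R_th ≤ 34.7 kΩ

Loading drop = R_th/(R_th + R_L) ≤ 0.0440, so R_th ≤ R_L · ε/(1−ε) = 754 kΩ × 0.0440/0.9560 = 34.7 kΩ.
(Any R1, R2 with R2/(R1+R2) = 0.507 and R1‖R2 ≤ 34.7 kΩ will meet the spec.)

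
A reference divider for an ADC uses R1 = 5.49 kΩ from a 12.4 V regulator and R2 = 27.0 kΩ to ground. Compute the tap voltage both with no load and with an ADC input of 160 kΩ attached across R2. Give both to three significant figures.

Unloaded: 10.3 V; loaded: 10.0 V

Open-circuit: V = 12.4 × 27.0/(5.49 + 27.0) = 10.3 V.
With the load, R2 becomes R2‖R_L = 23.10 kΩ, so V = 12.4 × 23.10/28.59 = 10.0 V.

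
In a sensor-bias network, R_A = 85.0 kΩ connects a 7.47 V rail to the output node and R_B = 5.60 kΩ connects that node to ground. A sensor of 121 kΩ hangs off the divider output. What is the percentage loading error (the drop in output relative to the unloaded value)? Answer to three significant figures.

The divider's output (Thévenin) resistance is R_A‖R_B = 5.254 kΩ.
Fractional drop under load = R_th/(R_th + R_L) = 5.254 / (5.254 + 121) = 0.04161.
So the output falls by 4.16 %.

4.16 %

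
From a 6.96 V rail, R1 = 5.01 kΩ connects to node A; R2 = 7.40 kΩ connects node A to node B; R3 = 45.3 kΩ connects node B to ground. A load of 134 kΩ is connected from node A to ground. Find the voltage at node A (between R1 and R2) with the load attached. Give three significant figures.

Below node A the series string R2+R3 = 52.70 kΩ sits in parallel with the 134 kΩ load: 37.82 kΩ.
V_A = 6.96 × 37.82/(5.01 + 37.82) = 6.15 V.

V ≈ 6.15 V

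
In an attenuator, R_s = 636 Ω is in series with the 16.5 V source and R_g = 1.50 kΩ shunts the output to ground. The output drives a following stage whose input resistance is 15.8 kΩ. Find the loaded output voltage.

V_out ≈ 11.3 V

The load sits in parallel with R_g: R_g‖R_L = (1500 × 15800) / (1500 + 15800) = 1370 Ω.
V_out = 16.5 × 1370 / (636 + 1370) = 16.5 × 1370/2006 = 11.3 V.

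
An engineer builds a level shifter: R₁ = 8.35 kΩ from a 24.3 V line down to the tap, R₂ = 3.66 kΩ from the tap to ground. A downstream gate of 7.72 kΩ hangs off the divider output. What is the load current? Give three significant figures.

R₂‖R_L = 2.483 kΩ; V_out = 24.3 × 2.483/10.83 = 5.570 V.
I_L = V_out / R_L = 5.570 / 7.72 kΩ = 0.721 mA.

I_L ≈ 0.721 mA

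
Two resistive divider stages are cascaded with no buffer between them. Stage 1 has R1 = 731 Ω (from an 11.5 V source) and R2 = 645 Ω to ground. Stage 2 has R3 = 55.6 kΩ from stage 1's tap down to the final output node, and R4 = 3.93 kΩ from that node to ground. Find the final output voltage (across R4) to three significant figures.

V_out ≈ 0.354 V

Stage 2 presents R3+R4 = 59530 Ω as a load on stage 1's tap.
Stage 1's lower leg becomes R2‖(R3+R4) = 638.1 Ω, so V_mid = 11.5 × 638.1/1369 = 5.360 V.
Stage 2 is itself unloaded: V_out = V_mid × R4/(R3+R4) = 5.360 × 3930/59530 = 0.354 V.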